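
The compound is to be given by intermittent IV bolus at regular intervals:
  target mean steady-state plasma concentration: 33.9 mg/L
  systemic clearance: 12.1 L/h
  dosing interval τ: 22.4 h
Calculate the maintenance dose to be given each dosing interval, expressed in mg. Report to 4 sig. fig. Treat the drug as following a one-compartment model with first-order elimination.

9188 mg

At steady state, Dose/τ = Css × CL.
Dose = Css × CL × τ = 33.9 × 12.10 × 22.4 = 9188 mg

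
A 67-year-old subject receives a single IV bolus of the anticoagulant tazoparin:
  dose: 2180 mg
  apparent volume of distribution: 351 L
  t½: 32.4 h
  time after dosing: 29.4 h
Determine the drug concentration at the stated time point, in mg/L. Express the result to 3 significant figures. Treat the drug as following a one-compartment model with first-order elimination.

C₀ = Dose / Vd = 2180 / 351 = 6.211 mg/L
k = ln2 / t½ = 0.693147 / 32.4 = 0.02139 h⁻¹
C = C₀ · e^(−k·t) = 6.211 × e^(−0.02139 × 29.4)
  = 6.211 × 0.5332 = 3.312 mg/L

3.31 mg/L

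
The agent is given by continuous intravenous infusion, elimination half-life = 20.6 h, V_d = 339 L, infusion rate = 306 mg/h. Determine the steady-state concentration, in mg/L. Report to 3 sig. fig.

k = ln2 / t½ = 0.693147 / 20.6 = 0.03365 h⁻¹
CL = k × Vd = 0.03365 × 339 = 11.41 L/h
At steady state Css = R₀ / CL = 306 / 11.41 = 26.82 mg/L

26.8 mg/L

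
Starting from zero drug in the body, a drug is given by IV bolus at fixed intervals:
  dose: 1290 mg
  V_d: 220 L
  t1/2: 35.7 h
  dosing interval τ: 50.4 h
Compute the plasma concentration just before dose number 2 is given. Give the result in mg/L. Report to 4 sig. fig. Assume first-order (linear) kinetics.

C₀ per dose = Dose / Vd = 1290 / 220 = 5.864 mg/L
k = ln2 / t½ = 0.693147 / 35.7 = 0.01942 h⁻¹
Fraction remaining after one interval: r = e^(−kτ) = e^(−0.01942 × 50.4) = 0.3758
Before dose 2, 1 dose has been given (aged 1τ).
C_trough = C₀ × r = 5.864 × 0.3758 = 2.204 mg/L

2.204 mg/L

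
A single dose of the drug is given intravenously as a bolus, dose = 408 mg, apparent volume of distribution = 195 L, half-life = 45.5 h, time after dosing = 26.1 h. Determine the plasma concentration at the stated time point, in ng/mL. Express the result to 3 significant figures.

C₀ = Dose / Vd = 408.0 / 195 = 2.092 mg/L
k = ln2 / t½ = 0.693147 / 45.5 = 0.01523 h⁻¹
C = C₀ · e^(−k·t) = 2.092 × e^(−0.01523 × 26.1)
  = 2.092 × 0.6720 = 1.406 mg/L
Convert: 1.406 mg/L × 1000 = 1406 ng/mL

1410 ng/mL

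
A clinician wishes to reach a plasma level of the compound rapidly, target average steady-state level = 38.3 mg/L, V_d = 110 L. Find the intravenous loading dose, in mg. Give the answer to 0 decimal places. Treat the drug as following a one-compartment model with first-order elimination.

4213 mg

LD = Css × Vd = 38.3 × 110 = 4213 mg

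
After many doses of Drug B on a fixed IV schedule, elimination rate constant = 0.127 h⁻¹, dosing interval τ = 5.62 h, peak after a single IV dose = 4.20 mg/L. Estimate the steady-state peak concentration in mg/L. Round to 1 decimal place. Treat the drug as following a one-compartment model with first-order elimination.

e^(−kτ) = e^(−0.1270 × 5.62) = 0.4898
Accumulation ratio R = 1 / (1 − e^(−kτ)) = 1 / (1 − 0.4898) = 1.960
Steady-state peak = C₀ × R = 4.20 × 1.960 = 8.232 mg/L

8.2 mg/L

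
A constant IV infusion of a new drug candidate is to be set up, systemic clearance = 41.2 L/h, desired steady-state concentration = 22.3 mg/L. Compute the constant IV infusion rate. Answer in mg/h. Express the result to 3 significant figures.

At steady state, infusion rate R₀ = Css × CL = 22.3 × 41.20 = 918.8 mg/h

919 mg/h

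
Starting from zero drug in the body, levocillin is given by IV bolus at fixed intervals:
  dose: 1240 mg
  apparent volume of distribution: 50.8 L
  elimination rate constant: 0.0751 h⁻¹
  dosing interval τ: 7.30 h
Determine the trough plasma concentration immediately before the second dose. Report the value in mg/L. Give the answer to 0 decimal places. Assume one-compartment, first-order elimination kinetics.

14 mg/L

C₀ per dose = Dose / Vd = 1240 / 50.8 = 24.41 mg/L
Fraction remaining after one interval: r = e^(−kτ) = e^(−0.07510 × 7.30) = 0.5780
Before dose 2, 1 dose has been given (aged 1τ).
C_trough = C₀ × r = 24.41 × 0.5780 = 14.11 mg/L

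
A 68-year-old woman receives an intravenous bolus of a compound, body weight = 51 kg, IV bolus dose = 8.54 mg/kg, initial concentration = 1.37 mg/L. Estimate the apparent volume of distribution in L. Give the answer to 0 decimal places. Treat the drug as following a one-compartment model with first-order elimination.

318 L

Dose = 8.54 × 51 = 435.5 mg
Vd = Dose / C₀ = 435.5 / 1.37 = 317.9 L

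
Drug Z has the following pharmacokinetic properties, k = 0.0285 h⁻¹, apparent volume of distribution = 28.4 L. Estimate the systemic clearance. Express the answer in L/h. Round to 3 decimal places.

CL = k × Vd = 0.0285 × 28.4 = 0.8094 L/h

0.809 L/h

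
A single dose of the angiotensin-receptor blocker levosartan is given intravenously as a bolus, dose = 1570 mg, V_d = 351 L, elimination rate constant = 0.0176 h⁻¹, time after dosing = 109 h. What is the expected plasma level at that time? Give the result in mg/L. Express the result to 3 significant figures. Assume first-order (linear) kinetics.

0.657 mg/L

C₀ = Dose / Vd = 1570 / 351 = 4.473 mg/L
C = C₀ · e^(−k·t) = 4.473 × e^(−0.01760 × 109)
  = 4.473 × 0.1468 = 0.6566 mg/L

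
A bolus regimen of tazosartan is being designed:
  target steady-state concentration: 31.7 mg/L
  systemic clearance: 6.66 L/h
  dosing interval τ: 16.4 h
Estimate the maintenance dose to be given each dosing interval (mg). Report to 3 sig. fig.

3460 mg

At steady state, Dose/τ = Css × CL.
Dose = Css × CL × τ = 31.7 × 6.660 × 16.4 = 3462 mg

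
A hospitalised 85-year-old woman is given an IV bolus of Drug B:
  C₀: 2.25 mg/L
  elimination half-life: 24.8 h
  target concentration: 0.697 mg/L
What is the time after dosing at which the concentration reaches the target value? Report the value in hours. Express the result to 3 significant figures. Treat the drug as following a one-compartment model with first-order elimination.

41.9 h

k = ln2 / t½ = 0.693147 / 24.8 = 0.02795 h⁻¹
t = ln(C₀ / C) / k = ln(2.250 / 0.697) / 0.02795
  = ln(3.228) / 0.02795 = 1.172 / 0.02795 = 41.93 h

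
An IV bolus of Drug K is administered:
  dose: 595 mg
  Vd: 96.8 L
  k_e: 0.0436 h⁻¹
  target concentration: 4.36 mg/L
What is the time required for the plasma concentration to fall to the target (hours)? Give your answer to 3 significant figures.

C₀ = Dose / Vd = 595.0 / 96.8 = 6.147 mg/L
t = ln(C₀ / C) / k = ln(6.147 / 4.36) / 0.04360
  = ln(1.410) / 0.04360 = 0.3436 / 0.04360 = 7.881 h

7.88 h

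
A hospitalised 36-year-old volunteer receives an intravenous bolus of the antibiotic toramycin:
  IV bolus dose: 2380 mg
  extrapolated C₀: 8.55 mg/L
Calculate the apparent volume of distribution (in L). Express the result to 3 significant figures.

278 L

Vd = Dose / C₀ = 2380 / 8.55 = 278.4 L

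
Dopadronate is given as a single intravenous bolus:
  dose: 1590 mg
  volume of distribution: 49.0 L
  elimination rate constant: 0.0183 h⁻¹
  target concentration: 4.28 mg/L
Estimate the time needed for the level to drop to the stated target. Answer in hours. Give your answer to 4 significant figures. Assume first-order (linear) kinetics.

110.7 h

C₀ = Dose / Vd = 1590 / 49.0 = 32.45 mg/L
t = ln(C₀ / C) / k = ln(32.45 / 4.28) / 0.01830
  = ln(7.582) / 0.01830 = 2.026 / 0.01830 = 110.7 h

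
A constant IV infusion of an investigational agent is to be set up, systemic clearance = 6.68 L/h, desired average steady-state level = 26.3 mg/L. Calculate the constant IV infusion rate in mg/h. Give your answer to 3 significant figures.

176 mg/h

At steady state, infusion rate R₀ = Css × CL = 26.3 × 6.680 = 175.7 mg/h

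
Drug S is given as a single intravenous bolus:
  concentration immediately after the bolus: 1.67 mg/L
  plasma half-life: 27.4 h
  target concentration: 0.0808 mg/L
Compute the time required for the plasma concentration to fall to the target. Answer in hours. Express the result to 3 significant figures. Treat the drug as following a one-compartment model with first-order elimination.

120 h

k = ln2 / t½ = 0.693147 / 27.4 = 0.02530 h⁻¹
t = ln(C₀ / C) / k = ln(1.670 / 0.0808) / 0.02530
  = ln(20.67) / 0.02530 = 3.029 / 0.02530 = 119.7 h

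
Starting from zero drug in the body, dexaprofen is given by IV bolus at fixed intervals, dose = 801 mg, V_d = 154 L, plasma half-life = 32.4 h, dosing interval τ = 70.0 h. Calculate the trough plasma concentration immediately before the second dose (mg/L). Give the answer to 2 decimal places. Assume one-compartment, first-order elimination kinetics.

C₀ per dose = Dose / Vd = 801 / 154 = 5.201 mg/L
k = ln2 / t½ = 0.693147 / 32.4 = 0.02139 h⁻¹
Fraction remaining after one interval: r = e^(−kτ) = e^(−0.02139 × 70.0) = 0.2237
Before dose 2, 1 dose has been given (aged 1τ).
C_trough = C₀ × r = 5.201 × 0.2237 = 1.163 mg/L

1.16 mg/L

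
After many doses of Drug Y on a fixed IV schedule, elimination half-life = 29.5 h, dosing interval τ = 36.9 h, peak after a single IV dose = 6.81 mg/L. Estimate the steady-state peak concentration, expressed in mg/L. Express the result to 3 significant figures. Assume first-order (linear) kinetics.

11.7 mg/L

k = ln2 / t½ = 0.693147 / 29.5 = 0.02350 h⁻¹
e^(−kτ) = e^(−0.02350 × 36.9) = 0.4201
Accumulation ratio R = 1 / (1 − e^(−kτ)) = 1 / (1 − 0.4201) = 1.724
Steady-state peak = C₀ × R = 6.81 × 1.724 = 11.74 mg/L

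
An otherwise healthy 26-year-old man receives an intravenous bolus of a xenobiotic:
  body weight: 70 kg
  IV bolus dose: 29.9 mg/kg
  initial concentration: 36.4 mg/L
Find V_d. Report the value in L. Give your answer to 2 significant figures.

Dose = 29.9 × 70 = 2093 mg
Vd = Dose / C₀ = 2093 / 36.4 = 57.50 L

58 L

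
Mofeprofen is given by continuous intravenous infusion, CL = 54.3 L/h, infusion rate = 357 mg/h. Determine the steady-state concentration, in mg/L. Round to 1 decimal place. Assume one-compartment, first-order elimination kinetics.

At steady state Css = R₀ / CL = 357 / 54.30 = 6.575 mg/L

6.6 mg/L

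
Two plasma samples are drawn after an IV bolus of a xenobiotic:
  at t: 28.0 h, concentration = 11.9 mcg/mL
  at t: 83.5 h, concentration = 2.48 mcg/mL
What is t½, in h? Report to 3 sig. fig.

24.5 h

k = ln(C₁/C₂) / (t₂ − t₁) = ln(11.9/2.48) / (83.5 − 28.0)
  = 1.568 / 55.50 = 0.02825 h⁻¹
t½ = ln2 / k = 0.693147 / 0.02825 = 24.54 h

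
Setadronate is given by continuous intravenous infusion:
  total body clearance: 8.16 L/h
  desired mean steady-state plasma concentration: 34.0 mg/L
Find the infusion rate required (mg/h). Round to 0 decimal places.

277 mg/h

At steady state, infusion rate R₀ = Css × CL = 34.0 × 8.160 = 277.4 mg/h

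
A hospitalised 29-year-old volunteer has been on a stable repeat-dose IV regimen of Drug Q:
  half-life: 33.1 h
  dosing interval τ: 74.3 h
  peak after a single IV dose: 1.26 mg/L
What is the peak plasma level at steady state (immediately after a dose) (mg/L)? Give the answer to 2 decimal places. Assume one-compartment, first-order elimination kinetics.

1.60 mg/L

k = ln2 / t½ = 0.693147 / 33.1 = 0.02094 h⁻¹
e^(−kτ) = e^(−0.02094 × 74.3) = 0.2110
Accumulation ratio R = 1 / (1 − e^(−kτ)) = 1 / (1 − 0.2110) = 1.267
Steady-state peak = C₀ × R = 1.26 × 1.267 = 1.596 mg/L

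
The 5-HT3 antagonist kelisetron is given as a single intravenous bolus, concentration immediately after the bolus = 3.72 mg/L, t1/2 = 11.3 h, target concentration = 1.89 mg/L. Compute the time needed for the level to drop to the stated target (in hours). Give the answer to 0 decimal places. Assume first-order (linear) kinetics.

k = ln2 / t½ = 0.693147 / 11.3 = 0.06134 h⁻¹
t = ln(C₀ / C) / k = ln(3.720 / 1.89) / 0.06134
  = ln(1.968) / 0.06134 = 0.6770 / 0.06134 = 11.04 h

11 h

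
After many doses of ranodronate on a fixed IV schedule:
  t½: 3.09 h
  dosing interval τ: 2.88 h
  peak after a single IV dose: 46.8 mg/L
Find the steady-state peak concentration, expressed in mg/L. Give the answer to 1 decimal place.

98.3 mg/L

k = ln2 / t½ = 0.693147 / 3.09 = 0.2243 h⁻¹
e^(−kτ) = e^(−0.2243 × 2.88) = 0.5241
Accumulation ratio R = 1 / (1 − e^(−kτ)) = 1 / (1 − 0.5241) = 2.101
Steady-state peak = C₀ × R = 46.8 × 2.101 = 98.33 mg/L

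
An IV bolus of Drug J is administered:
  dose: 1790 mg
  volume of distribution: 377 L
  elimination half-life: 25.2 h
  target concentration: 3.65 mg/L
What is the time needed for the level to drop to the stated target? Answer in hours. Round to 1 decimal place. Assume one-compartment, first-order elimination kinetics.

9.6 h

C₀ = Dose / Vd = 1790 / 377 = 4.748 mg/L
k = ln2 / t½ = 0.693147 / 25.2 = 0.02751 h⁻¹
t = ln(C₀ / C) / k = ln(4.748 / 3.65) / 0.02751
  = ln(1.301) / 0.02751 = 0.2631 / 0.02751 = 9.564 h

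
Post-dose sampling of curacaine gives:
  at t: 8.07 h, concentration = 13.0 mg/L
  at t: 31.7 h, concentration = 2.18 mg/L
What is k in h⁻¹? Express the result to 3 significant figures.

k = ln(C₁/C₂) / (t₂ − t₁) = ln(13.0/2.18) / (31.7 − 8.07)
  = 1.786 / 23.63 = 0.07558 h⁻¹

0.0756 h⁻¹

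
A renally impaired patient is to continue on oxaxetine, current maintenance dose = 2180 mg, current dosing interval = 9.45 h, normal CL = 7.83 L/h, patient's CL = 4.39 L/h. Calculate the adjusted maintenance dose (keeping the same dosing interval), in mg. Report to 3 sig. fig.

1220 mg

To keep the same average steady-state level, dosing rate must scale with clearance.
CL ratio = 4.39 / 7.83 = 0.5607
New dose (same interval) = 2180 × 0.5607 = 1222 mg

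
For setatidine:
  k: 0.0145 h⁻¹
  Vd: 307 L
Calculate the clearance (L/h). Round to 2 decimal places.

CL = k × Vd = 0.0145 × 307 = 4.452 L/h

4.45 L/h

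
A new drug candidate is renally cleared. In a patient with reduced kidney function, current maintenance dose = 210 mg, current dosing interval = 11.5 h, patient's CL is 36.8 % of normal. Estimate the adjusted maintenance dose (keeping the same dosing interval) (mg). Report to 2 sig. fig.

77 mg

To keep the same average steady-state level, dosing rate must scale with clearance.
CL ratio = 36.8 / 100 = 0.3680
New dose (same interval) = 210 × 0.3680 = 77.28 mg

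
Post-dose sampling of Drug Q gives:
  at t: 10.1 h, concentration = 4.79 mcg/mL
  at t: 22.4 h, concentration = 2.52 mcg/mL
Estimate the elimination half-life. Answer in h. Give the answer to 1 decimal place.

k = ln(C₁/C₂) / (t₂ − t₁) = ln(4.79/2.52) / (22.4 − 10.1)
  = 0.6423 / 12.30 = 0.05222 h⁻¹
t½ = ln2 / k = 0.693147 / 0.05222 = 13.27 h

13.3 h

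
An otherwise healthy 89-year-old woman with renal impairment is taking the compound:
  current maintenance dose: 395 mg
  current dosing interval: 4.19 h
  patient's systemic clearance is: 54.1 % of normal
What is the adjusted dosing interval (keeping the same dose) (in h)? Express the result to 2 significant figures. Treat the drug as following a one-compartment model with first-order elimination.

To keep the same average steady-state level, dosing rate must scale with clearance.
CL ratio = 54.1 / 100 = 0.5410
New interval (same dose) = 4.19 / 0.5410 = 7.745 h

7.7 h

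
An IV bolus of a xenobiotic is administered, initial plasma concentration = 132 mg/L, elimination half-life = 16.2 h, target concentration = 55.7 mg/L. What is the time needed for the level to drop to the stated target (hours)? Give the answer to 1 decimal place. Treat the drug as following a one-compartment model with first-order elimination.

20.2 h

k = ln2 / t½ = 0.693147 / 16.2 = 0.04279 h⁻¹
t = ln(C₀ / C) / k = ln(132.0 / 55.7) / 0.04279
  = ln(2.370) / 0.04279 = 0.8629 / 0.04279 = 20.17 h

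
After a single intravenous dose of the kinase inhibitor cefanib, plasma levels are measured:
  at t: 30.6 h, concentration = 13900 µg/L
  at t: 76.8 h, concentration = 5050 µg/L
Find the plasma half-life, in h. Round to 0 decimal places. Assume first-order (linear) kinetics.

k = ln(C₁/C₂) / (t₂ − t₁) = ln(13900/5050) / (76.8 − 30.6)
  = 1.013 / 46.20 = 0.02193 h⁻¹
t½ = ln2 / k = 0.693147 / 0.02193 = 31.61 h

32 h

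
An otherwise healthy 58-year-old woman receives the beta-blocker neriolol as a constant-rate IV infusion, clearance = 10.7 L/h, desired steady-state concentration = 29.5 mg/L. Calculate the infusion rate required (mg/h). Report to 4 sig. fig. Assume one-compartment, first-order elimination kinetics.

315.7 mg/h

At steady state, infusion rate R₀ = Css × CL = 29.5 × 10.70 = 315.7 mg/h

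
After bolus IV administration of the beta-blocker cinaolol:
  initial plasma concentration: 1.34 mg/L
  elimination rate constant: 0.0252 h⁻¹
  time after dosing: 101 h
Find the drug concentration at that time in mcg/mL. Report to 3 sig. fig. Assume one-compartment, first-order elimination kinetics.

C = C₀ · e^(−k·t) = 1.340 × e^(−0.02520 × 101)
  = 1.340 × 0.07846 = 0.1051 mg/L
(0.1051 mg/L = 0.1051 mcg/mL)

0.105 mcg/mL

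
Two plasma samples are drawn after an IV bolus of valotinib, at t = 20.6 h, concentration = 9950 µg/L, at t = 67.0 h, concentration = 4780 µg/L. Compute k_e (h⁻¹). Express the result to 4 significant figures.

0.01580 h⁻¹

k = ln(C₁/C₂) / (t₂ − t₁) = ln(9950/4780) / (67.0 − 20.6)
  = 0.7331 / 46.40 = 0.01580 h⁻¹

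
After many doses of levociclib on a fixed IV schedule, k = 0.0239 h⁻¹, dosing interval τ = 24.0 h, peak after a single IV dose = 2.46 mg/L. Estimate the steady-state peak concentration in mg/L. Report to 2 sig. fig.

5.6 mg/L

e^(−kτ) = e^(−0.02390 × 24.0) = 0.5635
Accumulation ratio R = 1 / (1 − e^(−kτ)) = 1 / (1 − 0.5635) = 2.291
Steady-state peak = C₀ × R = 2.46 × 2.291 = 5.636 mg/L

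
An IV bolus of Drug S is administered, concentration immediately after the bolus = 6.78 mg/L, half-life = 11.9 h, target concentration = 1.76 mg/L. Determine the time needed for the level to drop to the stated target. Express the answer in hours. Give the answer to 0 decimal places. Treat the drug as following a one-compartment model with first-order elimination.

k = ln2 / t½ = 0.693147 / 11.9 = 0.05825 h⁻¹
t = ln(C₀ / C) / k = ln(6.780 / 1.76) / 0.05825
  = ln(3.852) / 0.05825 = 1.349 / 0.05825 = 23.16 h

23 h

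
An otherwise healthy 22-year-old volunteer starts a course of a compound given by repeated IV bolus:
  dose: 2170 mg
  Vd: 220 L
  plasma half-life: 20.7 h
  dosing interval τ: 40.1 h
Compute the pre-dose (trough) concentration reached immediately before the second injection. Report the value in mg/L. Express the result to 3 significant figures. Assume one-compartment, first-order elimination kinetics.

2.58 mg/L

C₀ per dose = Dose / Vd = 2170 / 220 = 9.864 mg/L
k = ln2 / t½ = 0.693147 / 20.7 = 0.03349 h⁻¹
Fraction remaining after one interval: r = e^(−kτ) = e^(−0.03349 × 40.1) = 0.2611
Before dose 2, 1 dose has been given (aged 1τ).
C_trough = C₀ × r = 9.864 × 0.2611 = 2.575 mg/L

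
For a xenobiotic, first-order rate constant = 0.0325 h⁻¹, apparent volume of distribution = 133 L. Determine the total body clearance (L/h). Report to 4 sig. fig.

CL = k × Vd = 0.0325 × 133 = 4.323 L/h

4.323 L/h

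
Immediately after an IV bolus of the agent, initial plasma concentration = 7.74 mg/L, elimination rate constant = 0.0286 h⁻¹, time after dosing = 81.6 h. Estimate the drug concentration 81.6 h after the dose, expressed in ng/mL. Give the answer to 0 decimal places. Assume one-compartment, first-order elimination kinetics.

750 ng/mL

C = C₀ · e^(−k·t) = 7.740 × e^(−0.02860 × 81.6)
  = 7.740 × 0.09693 = 0.7502 mg/L
Convert: 0.7502 mg/L × 1000 = 750.2 ng/mL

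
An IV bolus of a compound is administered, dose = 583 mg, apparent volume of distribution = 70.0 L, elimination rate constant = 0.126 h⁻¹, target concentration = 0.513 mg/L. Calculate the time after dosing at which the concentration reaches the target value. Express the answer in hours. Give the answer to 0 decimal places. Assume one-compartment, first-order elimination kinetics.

C₀ = Dose / Vd = 583.0 / 70.0 = 8.329 mg/L
t = ln(C₀ / C) / k = ln(8.329 / 0.513) / 0.1260
  = ln(16.24) / 0.1260 = 2.787 / 0.1260 = 22.12 h

22 h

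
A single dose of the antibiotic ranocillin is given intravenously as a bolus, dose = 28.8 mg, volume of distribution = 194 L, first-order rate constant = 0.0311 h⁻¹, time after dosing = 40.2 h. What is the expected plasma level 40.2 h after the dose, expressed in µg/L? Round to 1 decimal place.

C₀ = Dose / Vd = 28.80 / 194 = 0.1485 mg/L
C = C₀ · e^(−k·t) = 0.1485 × e^(−0.03110 × 40.2)
  = 0.1485 × 0.2864 = 0.04253 mg/L
Convert: 0.04253 mg/L × 1000 = 42.53 µg/L

42.5 µg/L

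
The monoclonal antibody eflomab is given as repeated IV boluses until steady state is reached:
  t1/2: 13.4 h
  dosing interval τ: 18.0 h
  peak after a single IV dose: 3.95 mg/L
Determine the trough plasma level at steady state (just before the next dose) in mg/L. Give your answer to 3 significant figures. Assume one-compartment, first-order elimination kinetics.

2.57 mg/L

k = ln2 / t½ = 0.693147 / 13.4 = 0.05173 h⁻¹
e^(−kτ) = e^(−0.05173 × 18.0) = 0.3941
Accumulation ratio R = 1 / (1 − e^(−kτ)) = 1 / (1 − 0.3941) = 1.650
Steady-state trough = C₀ × R × e^(−kτ) = 3.95 × 1.650 × 0.3941 = 2.569 mg/L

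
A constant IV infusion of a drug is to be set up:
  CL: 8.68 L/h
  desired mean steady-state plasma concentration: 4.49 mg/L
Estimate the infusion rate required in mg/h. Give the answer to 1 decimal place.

At steady state, infusion rate R₀ = Css × CL = 4.49 × 8.680 = 38.97 mg/h

39.0 mg/h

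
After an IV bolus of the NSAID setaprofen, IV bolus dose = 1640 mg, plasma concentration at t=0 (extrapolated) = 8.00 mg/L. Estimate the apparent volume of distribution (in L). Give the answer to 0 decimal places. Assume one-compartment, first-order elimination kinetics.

Vd = Dose / C₀ = 1640 / 8.00 = 205.0 L

205 L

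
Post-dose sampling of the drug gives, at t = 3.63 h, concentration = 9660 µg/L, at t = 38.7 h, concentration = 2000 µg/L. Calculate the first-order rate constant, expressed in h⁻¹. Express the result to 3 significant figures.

0.0449 h⁻¹

k = ln(C₁/C₂) / (t₂ − t₁) = ln(9660/2000) / (38.7 − 3.63)
  = 1.575 / 35.07 = 0.04491 h⁻¹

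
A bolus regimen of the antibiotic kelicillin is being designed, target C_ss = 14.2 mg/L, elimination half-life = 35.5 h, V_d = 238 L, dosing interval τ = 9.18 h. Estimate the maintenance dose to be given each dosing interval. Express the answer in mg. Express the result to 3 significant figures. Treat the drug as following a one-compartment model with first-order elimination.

606 mg

k = ln2 / t½ = 0.693147 / 35.5 = 0.01953 h⁻¹
CL = k × Vd = 0.01953 × 238 = 4.648 L/h
At steady state, Dose/τ = Css × CL.
Dose = Css × CL × τ = 14.2 × 4.648 × 9.18 = 605.9 mg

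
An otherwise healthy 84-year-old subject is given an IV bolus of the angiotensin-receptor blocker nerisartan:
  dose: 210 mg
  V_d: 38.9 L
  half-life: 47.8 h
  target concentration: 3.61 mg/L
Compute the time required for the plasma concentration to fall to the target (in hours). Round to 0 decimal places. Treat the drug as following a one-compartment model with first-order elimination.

C₀ = Dose / Vd = 210.0 / 38.9 = 5.398 mg/L
k = ln2 / t½ = 0.693147 / 47.8 = 0.01450 h⁻¹
t = ln(C₀ / C) / k = ln(5.398 / 3.61) / 0.01450
  = ln(1.495) / 0.01450 = 0.4021 / 0.01450 = 27.73 h

28 h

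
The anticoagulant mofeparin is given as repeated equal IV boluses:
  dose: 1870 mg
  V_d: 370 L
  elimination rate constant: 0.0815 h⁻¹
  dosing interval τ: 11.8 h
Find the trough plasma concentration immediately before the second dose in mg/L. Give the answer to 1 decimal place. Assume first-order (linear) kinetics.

C₀ per dose = Dose / Vd = 1870 / 370 = 5.054 mg/L
Fraction remaining after one interval: r = e^(−kτ) = e^(−0.08150 × 11.8) = 0.3822
Before dose 2, 1 dose has been given (aged 1τ).
C_trough = C₀ × r = 5.054 × 0.3822 = 1.932 mg/L

1.9 mg/L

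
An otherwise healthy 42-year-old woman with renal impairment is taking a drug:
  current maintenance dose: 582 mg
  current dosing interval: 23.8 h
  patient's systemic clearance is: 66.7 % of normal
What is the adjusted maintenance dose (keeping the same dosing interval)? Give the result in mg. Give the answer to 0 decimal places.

To keep the same average steady-state level, dosing rate must scale with clearance.
CL ratio = 66.7 / 100 = 0.6670
New dose (same interval) = 582 × 0.6670 = 388.2 mg

388 mg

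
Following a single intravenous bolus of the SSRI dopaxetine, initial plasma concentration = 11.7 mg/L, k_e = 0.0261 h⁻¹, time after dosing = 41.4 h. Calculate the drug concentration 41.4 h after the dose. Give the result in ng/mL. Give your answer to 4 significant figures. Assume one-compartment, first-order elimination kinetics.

3971 ng/mL

C = C₀ · e^(−k·t) = 11.70 × e^(−0.02610 × 41.4)
  = 11.70 × 0.3394 = 3.971 mg/L
Convert: 3.971 mg/L × 1000 = 3971 ng/mL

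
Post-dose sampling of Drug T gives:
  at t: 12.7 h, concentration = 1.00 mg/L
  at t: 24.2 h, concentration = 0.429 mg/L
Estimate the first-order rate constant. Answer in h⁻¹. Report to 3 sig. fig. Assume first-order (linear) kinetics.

k = ln(C₁/C₂) / (t₂ − t₁) = ln(1.00/0.429) / (24.2 − 12.7)
  = 0.8463 / 11.50 = 0.07359 h⁻¹

0.0736 h⁻¹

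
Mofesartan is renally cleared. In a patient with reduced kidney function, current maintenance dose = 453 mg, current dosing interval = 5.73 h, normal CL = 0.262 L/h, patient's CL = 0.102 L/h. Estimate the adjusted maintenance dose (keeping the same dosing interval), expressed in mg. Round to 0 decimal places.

176 mg

To keep the same average steady-state level, dosing rate must scale with clearance.
CL ratio = 0.102 / 0.262 = 0.3893
New dose (same interval) = 453 × 0.3893 = 176.4 mg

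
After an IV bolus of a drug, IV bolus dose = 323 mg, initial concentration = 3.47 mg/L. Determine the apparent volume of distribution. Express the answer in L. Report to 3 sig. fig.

Vd = Dose / C₀ = 323.0 / 3.47 = 93.08 L

93.1 L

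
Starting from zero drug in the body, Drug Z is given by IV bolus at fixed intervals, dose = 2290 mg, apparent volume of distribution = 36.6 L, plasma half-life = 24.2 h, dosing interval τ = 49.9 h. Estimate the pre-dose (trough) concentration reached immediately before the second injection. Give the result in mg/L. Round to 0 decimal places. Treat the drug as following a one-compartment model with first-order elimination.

C₀ per dose = Dose / Vd = 2290 / 36.6 = 62.57 mg/L
k = ln2 / t½ = 0.693147 / 24.2 = 0.02864 h⁻¹
Fraction remaining after one interval: r = e^(−kτ) = e^(−0.02864 × 49.9) = 0.2395
Before dose 2, 1 dose has been given (aged 1τ).
C_trough = C₀ × r = 62.57 × 0.2395 = 14.99 mg/L

15 mg/L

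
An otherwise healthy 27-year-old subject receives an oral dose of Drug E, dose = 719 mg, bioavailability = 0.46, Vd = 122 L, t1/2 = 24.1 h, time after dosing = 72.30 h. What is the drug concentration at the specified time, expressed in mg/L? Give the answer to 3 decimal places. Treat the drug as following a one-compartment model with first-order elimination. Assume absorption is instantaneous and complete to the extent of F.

0.339 mg/L

Amount reaching circulation = F × Dose = 0.46 × 719.0 = 330.7 mg
C₀ = F·Dose / Vd = 330.7 / 122 = 2.711 mg/L
k = ln2 / t½ = 0.693147 / 24.1 = 0.02876 h⁻¹
t / t½ = 72.30 / 24.1 = 3 half-lives
C = C₀ × (1/2)^3 = 2.711 × 0.1250 = 0.3389 mg/L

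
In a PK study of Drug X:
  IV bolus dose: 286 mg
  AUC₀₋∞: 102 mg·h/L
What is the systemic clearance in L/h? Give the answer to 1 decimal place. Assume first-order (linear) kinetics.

2.8 L/h

CL = Dose / AUC = 286 / 102 = 2.804 L/h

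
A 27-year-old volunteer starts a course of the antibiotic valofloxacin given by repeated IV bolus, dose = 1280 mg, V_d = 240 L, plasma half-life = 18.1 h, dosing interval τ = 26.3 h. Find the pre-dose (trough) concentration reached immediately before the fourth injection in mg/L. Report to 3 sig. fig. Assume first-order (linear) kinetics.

C₀ per dose = Dose / Vd = 1280 / 240 = 5.333 mg/L
k = ln2 / t½ = 0.693147 / 18.1 = 0.03830 h⁻¹
Fraction remaining after one interval: r = e^(−kτ) = e^(−0.03830 × 26.3) = 0.3652
Before dose 4, 3 doses have been given (aged 1τ, 2τ, 3τ).
C_trough = C₀ × (r + r² + … + r^3) = C₀ × r(1−r^3)/(1−r)
        = 5.333 × 0.3652 × (1 − 0.04871) / (1 − 0.3652) = 2.919 mg/L

2.92 mg/L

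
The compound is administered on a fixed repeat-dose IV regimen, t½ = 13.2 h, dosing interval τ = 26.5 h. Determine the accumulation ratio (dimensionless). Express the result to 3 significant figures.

k = ln2 / t½ = 0.693147 / 13.2 = 0.05251 h⁻¹
e^(−kτ) = e^(−0.05251 × 26.5) = 0.2487
Accumulation ratio R = 1 / (1 − e^(−kτ)) = 1 / (1 − 0.2487) = 1.331

1.33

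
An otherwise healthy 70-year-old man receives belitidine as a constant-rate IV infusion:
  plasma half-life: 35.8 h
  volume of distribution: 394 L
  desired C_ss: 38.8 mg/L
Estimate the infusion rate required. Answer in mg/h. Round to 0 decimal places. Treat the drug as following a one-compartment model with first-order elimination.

k = ln2 / t½ = 0.693147 / 35.8 = 0.01936 h⁻¹
CL = k × Vd = 0.01936 × 394 = 7.628 L/h
At steady state, infusion rate R₀ = Css × CL = 38.8 × 7.628 = 296.0 mg/h

296 mg/h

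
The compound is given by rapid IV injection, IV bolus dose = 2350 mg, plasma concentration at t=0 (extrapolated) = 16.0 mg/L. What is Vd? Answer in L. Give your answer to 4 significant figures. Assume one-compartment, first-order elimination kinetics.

Vd = Dose / C₀ = 2350 / 16.0 = 146.9 L

146.9 L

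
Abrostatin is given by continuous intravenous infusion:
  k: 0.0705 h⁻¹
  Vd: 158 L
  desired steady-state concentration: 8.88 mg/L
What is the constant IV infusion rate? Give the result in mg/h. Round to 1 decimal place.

98.9 mg/h

CL = k × Vd = 0.07050 × 158 = 11.14 L/h
At steady state, infusion rate R₀ = Css × CL = 8.88 × 11.14 = 98.92 mg/h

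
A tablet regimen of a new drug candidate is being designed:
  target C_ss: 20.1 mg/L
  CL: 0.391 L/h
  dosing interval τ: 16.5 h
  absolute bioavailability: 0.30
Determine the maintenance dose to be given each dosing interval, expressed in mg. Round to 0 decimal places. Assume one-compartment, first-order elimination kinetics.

432 mg

At steady state, F × (Dose/τ) = Css × CL.
Dose = Css × CL × τ / F = 20.1 × 0.3910 × 16.5 / 0.30 = 432.3 mg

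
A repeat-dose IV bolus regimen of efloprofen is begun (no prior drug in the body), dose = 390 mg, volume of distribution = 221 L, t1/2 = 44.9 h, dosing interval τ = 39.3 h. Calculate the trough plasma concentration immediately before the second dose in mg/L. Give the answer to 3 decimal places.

C₀ per dose = Dose / Vd = 390 / 221 = 1.765 mg/L
k = ln2 / t½ = 0.693147 / 44.9 = 0.01544 h⁻¹
Fraction remaining after one interval: r = e^(−kτ) = e^(−0.01544 × 39.3) = 0.5451
Before dose 2, 1 dose has been given (aged 1τ).
C_trough = C₀ × r = 1.765 × 0.5451 = 0.9621 mg/L

0.962 mg/L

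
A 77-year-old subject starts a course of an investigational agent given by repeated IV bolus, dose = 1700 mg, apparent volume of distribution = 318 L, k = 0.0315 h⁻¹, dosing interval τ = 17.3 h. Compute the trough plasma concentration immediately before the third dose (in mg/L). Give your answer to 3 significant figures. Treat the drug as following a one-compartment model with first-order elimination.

4.90 mg/L

C₀ per dose = Dose / Vd = 1700 / 318 = 5.346 mg/L
Fraction remaining after one interval: r = e^(−kτ) = e^(−0.03150 × 17.3) = 0.5799
Before dose 3, 2 doses have been given (aged 1τ, 2τ).
C_trough = C₀ × (r + r²) = 5.346 × (0.5799 + 0.3363) = 4.898 mg/L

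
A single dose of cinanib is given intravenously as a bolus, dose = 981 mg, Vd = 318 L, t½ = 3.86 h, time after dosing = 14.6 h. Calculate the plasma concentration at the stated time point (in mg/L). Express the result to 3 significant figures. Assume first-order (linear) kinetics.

0.224 mg/L

C₀ = Dose / Vd = 981.0 / 318 = 3.085 mg/L
k = ln2 / t½ = 0.693147 / 3.86 = 0.1796 h⁻¹
C = C₀ · e^(−k·t) = 3.085 × e^(−0.1796 × 14.6)
  = 3.085 × 0.07265 = 0.2241 mg/L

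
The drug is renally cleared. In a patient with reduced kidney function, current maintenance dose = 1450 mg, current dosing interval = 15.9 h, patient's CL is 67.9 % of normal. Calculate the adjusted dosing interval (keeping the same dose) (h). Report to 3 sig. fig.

23.4 h

To keep the same average steady-state level, dosing rate must scale with clearance.
CL ratio = 67.9 / 100 = 0.6790
New interval (same dose) = 15.9 / 0.6790 = 23.42 h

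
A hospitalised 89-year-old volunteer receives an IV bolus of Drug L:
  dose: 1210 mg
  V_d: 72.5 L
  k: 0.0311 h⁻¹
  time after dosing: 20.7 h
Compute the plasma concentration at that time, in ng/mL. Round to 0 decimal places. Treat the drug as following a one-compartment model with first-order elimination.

C₀ = Dose / Vd = 1210 / 72.5 = 16.69 mg/L
C = C₀ · e^(−k·t) = 16.69 × e^(−0.03110 × 20.7)
  = 16.69 × 0.5253 = 8.767 mg/L
Convert: 8.767 mg/L × 1000 = 8767 ng/mL

8767 ng/mL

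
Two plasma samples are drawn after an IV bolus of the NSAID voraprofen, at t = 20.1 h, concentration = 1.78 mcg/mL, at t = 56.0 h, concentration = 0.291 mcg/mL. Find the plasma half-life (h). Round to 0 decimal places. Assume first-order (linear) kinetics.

k = ln(C₁/C₂) / (t₂ − t₁) = ln(1.78/0.291) / (56.0 − 20.1)
  = 1.811 / 35.90 = 0.05045 h⁻¹
t½ = ln2 / k = 0.693147 / 0.05045 = 13.74 h

14 h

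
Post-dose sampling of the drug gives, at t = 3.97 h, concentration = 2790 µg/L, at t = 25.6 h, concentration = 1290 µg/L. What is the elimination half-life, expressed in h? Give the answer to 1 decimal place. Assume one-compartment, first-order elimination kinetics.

k = ln(C₁/C₂) / (t₂ − t₁) = ln(2790/1290) / (25.6 − 3.97)
  = 0.7714 / 21.63 = 0.03566 h⁻¹
t½ = ln2 / k = 0.693147 / 0.03566 = 19.44 h

19.4 h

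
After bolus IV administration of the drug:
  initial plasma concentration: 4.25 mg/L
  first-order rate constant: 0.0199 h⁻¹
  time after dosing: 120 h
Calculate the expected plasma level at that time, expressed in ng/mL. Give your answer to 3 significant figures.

390 ng/mL

C = C₀ · e^(−k·t) = 4.250 × e^(−0.01990 × 120)
  = 4.250 × 0.09181 = 0.3902 mg/L
Convert: 0.3902 mg/L × 1000 = 390.2 ng/mL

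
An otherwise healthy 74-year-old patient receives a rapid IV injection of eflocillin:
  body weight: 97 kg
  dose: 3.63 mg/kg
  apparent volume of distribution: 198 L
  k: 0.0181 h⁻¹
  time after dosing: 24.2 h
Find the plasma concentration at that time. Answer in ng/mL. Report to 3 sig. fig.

1150 ng/mL

Total dose = 3.63 × 97 = 352.1 mg
C₀ = Dose / Vd = 352.1 / 198 = 1.778 mg/L
C = C₀ · e^(−k·t) = 1.778 × e^(−0.01810 × 24.2)
  = 1.778 × 0.6453 = 1.147 mg/L
Convert: 1.147 mg/L × 1000 = 1147 ng/mL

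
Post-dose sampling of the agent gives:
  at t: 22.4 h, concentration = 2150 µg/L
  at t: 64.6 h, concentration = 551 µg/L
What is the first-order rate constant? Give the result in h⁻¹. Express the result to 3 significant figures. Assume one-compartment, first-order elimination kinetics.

0.0323 h⁻¹

k = ln(C₁/C₂) / (t₂ − t₁) = ln(2150/551) / (64.6 − 22.4)
  = 1.361 / 42.20 = 0.03225 h⁻¹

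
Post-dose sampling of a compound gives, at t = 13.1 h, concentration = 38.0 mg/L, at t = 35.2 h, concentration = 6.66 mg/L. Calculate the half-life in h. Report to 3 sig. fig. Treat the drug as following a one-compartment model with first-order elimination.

8.80 h

k = ln(C₁/C₂) / (t₂ − t₁) = ln(38.0/6.66) / (35.2 − 13.1)
  = 1.741 / 22.10 = 0.07878 h⁻¹
t½ = ln2 / k = 0.693147 / 0.07878 = 8.799 h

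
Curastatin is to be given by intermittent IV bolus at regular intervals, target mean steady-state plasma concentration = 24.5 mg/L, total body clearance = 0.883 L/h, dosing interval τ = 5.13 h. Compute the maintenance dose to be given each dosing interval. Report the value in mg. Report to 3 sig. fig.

111 mg

At steady state, Dose/τ = Css × CL.
Dose = Css × CL × τ = 24.5 × 0.8830 × 5.13 = 111.0 mg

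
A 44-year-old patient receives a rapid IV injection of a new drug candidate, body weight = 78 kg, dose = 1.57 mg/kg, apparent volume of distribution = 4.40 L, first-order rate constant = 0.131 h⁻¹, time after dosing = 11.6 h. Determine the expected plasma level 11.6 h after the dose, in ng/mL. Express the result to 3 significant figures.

Total dose = 1.57 × 78 = 122.5 mg
C₀ = Dose / Vd = 122.5 / 4.40 = 27.84 mg/L
C = C₀ · e^(−k·t) = 27.84 × e^(−0.1310 × 11.6)
  = 27.84 × 0.2188 = 6.091 mg/L
Convert: 6.091 mg/L × 1000 = 6091 ng/mL

6090 ng/mL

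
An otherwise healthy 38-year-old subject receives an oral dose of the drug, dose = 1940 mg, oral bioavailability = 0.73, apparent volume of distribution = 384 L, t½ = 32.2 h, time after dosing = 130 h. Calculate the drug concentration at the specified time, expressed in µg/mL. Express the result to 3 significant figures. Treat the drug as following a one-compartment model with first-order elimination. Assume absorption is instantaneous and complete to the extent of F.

0.225 µg/mL

Amount reaching circulation = F × Dose = 0.73 × 1940 = 1416 mg
C₀ = F·Dose / Vd = 1416 / 384 = 3.688 mg/L
k = ln2 / t½ = 0.693147 / 32.2 = 0.02153 h⁻¹
C = C₀ · e^(−k·t) = 3.688 × e^(−0.02153 × 130)
  = 3.688 × 0.06088 = 0.2245 mg/L
(0.2245 mg/L = 0.2245 µg/mL)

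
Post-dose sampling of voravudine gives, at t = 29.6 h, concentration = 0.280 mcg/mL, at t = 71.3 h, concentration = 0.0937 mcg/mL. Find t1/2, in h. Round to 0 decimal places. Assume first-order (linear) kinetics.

26 h

k = ln(C₁/C₂) / (t₂ − t₁) = ln(0.280/0.0937) / (71.3 − 29.6)
  = 1.095 / 41.70 = 0.02626 h⁻¹
t½ = ln2 / k = 0.693147 / 0.02626 = 26.40 h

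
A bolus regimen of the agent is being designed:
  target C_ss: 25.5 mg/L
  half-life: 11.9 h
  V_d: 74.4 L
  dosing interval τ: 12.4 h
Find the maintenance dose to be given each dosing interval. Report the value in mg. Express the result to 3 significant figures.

1370 mg

k = ln2 / t½ = 0.693147 / 11.9 = 0.05825 h⁻¹
CL = k × Vd = 0.05825 × 74.4 = 4.334 L/h
At steady state, Dose/τ = Css × CL.
Dose = Css × CL × τ = 25.5 × 4.334 × 12.4 = 1370 mg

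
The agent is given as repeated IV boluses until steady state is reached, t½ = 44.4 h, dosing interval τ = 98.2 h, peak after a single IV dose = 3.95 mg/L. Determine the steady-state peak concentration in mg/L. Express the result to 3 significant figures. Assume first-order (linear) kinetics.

k = ln2 / t½ = 0.693147 / 44.4 = 0.01561 h⁻¹
e^(−kτ) = e^(−0.01561 × 98.2) = 0.2159
Accumulation ratio R = 1 / (1 − e^(−kτ)) = 1 / (1 − 0.2159) = 1.275
Steady-state peak = C₀ × R = 3.95 × 1.275 = 5.036 mg/L

5.04 mg/L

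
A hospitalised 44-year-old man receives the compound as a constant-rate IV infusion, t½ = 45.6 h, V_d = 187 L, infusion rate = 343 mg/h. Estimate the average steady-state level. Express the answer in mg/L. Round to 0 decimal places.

121 mg/L

k = ln2 / t½ = 0.693147 / 45.6 = 0.01520 h⁻¹
CL = k × Vd = 0.01520 × 187 = 2.842 L/h
At steady state Css = R₀ / CL = 343 / 2.842 = 120.7 mg/L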